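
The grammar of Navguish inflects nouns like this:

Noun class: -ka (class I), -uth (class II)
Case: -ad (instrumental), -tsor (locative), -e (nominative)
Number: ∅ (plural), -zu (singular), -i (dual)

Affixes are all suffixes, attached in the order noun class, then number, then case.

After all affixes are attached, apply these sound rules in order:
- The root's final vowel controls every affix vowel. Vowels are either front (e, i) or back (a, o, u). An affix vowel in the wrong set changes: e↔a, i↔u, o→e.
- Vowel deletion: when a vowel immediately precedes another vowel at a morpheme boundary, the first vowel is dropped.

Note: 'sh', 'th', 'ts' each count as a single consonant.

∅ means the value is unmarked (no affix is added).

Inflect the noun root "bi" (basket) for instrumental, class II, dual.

Attach noun class class II -uth → biuth.
Attach number dual -i → biuthi.
Attach case instrumental -ad → biuthiad.
Apply vowel harmony: biuthiad → biithied.
Apply vowel deletion: biithied → bithed.

bithed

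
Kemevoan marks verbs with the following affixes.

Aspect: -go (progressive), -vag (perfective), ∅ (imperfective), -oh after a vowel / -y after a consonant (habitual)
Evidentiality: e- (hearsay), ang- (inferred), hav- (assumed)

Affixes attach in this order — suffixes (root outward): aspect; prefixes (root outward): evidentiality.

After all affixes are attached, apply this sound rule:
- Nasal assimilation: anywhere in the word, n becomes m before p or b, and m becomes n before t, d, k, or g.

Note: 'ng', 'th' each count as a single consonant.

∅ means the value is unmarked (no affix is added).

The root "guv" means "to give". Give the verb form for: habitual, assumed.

Attach evidentiality assumed hav- → havguv.
Attach aspect habitual -y (after consonant 'v') → havguvy.
Nasal assimilation: no change.

havguvy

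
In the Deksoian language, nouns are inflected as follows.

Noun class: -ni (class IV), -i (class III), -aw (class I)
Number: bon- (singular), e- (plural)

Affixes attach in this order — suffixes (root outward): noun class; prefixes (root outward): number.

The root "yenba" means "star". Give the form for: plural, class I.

eyenbaaw

Attach noun class class I -aw → yenbaaw.
Attach number plural e- → eyenbaaw.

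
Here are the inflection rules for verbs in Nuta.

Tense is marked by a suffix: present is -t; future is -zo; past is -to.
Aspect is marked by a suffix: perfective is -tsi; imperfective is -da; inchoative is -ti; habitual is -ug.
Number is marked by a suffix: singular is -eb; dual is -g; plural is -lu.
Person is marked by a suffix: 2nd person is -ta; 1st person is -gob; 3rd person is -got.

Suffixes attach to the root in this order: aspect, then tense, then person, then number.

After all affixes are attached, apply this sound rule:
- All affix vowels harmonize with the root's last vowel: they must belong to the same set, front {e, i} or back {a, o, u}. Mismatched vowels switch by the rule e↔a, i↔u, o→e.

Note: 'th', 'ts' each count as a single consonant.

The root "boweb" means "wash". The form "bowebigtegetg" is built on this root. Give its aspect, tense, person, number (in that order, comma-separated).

habitual, past, 3rd person, dual

Segment: boweb-ug-to-got-g.
aspect: -ug → habitual.
tense: -to → past.
person: -got → 3rd person.
number: -g → dual.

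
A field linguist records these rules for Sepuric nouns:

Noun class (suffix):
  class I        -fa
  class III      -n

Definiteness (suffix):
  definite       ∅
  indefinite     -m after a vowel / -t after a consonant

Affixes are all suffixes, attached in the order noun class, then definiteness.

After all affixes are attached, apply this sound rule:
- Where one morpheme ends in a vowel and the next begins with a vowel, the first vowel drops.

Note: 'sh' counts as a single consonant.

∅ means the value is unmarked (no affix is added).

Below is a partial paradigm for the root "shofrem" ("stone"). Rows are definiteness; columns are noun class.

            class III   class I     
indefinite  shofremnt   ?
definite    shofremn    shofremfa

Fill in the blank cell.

Attach noun class class I -fa → shofremfa.
Attach definiteness indefinite -m (after vowel 'a') → shofremfam.
Vowel deletion: no change.

shofremfam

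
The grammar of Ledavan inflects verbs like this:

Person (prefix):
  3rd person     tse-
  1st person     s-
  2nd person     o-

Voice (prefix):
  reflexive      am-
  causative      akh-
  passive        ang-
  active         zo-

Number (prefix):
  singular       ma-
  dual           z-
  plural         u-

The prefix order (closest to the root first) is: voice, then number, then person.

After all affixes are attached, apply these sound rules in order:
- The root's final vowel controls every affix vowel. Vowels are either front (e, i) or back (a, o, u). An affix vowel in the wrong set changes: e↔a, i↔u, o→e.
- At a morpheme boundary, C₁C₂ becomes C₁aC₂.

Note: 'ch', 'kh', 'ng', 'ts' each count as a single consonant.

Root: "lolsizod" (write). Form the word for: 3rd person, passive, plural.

tsauangalolsizod

Attach voice passive ang- → anglolsizod.
Attach number plural u- → uanglolsizod.
Attach person 3rd person tse- → tseuanglolsizod.
Apply vowel harmony: tseuanglolsizod → tsauanglolsizod.
Apply epenthesis: tsauanglolsizod → tsauangalolsizod.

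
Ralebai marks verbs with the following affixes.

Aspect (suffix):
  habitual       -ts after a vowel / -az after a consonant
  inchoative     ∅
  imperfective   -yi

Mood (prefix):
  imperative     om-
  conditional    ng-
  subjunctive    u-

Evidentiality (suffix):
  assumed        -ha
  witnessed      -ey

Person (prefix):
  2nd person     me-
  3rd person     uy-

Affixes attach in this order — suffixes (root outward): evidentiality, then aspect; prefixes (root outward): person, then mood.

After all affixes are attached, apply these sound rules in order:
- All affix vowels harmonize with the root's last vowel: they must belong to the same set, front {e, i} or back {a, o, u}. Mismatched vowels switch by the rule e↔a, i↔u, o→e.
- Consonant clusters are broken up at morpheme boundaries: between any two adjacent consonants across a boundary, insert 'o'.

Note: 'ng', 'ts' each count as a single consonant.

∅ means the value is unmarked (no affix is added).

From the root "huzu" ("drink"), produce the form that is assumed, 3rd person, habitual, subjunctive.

Attach person 3rd person uy- → uyhuzu.
Attach mood subjunctive u- → uuyhuzu.
Attach evidentiality assumed -ha → uuyhuzuha.
Attach aspect habitual -ts (after vowel 'a') → uuyhuzuhats.
Vowel harmony: no change.
Apply epenthesis: uuyhuzuhats → uuyohuzuhats.

uuyohuzuhats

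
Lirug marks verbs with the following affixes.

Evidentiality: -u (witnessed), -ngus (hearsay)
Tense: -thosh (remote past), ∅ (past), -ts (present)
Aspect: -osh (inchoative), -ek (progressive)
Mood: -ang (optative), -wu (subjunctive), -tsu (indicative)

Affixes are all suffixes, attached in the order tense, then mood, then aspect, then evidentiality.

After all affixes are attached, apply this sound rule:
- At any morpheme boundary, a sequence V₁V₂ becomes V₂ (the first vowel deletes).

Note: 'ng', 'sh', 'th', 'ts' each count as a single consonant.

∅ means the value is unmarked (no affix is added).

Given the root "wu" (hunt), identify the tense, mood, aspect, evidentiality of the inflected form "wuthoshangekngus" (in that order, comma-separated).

Segment: wu-thosh-ang-ek-ngus.
tense: -thosh → remote past.
mood: -ang → optative.
aspect: -ek → progressive.
evidentiality: -ngus → hearsay.

remote past, optative, progressive, hearsay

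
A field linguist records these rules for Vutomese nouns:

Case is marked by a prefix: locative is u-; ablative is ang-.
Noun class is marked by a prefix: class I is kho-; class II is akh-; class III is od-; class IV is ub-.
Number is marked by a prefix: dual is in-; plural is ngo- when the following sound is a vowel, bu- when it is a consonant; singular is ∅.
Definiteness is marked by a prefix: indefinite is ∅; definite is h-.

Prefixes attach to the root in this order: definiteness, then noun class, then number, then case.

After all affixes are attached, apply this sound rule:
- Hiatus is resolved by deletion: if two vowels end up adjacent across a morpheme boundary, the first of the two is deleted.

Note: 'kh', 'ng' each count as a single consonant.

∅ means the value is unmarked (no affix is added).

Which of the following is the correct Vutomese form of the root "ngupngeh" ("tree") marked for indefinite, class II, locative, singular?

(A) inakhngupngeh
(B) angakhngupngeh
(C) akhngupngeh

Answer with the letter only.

C

definiteness = indefinite: zero marking, form stays ngupngeh.
Attach noun class class II akh- → akhngupngeh.
number = singular: zero marking, form stays akhngupngeh.
Attach case locative u- → uakhngupngeh.
Apply vowel deletion: uakhngupngeh → akhngupngeh.
So the correct form is akhngupngeh, option (C).
(A) inakhngupngeh is wrong: it uses dual instead of singular for number.
(B) angakhngupngeh is wrong: it uses ablative instead of locative for case.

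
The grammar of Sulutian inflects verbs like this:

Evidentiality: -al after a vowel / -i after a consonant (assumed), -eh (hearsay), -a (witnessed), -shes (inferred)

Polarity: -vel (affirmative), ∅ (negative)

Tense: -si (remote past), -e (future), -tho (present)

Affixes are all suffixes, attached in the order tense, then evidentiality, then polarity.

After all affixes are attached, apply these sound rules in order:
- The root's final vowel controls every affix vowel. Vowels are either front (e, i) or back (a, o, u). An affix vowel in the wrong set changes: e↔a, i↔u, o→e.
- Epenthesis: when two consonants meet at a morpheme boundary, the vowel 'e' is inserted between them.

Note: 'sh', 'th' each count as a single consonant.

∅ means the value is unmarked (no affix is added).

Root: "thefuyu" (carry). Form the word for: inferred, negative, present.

Attach tense present -tho → thefuyutho.
Attach evidentiality inferred -shes → thefuyuthoshes.
polarity = negative: zero marking, form stays thefuyuthoshes.
Apply vowel harmony: thefuyuthoshes → thefuyuthoshas.
Epenthesis: no change.

thefuyuthoshas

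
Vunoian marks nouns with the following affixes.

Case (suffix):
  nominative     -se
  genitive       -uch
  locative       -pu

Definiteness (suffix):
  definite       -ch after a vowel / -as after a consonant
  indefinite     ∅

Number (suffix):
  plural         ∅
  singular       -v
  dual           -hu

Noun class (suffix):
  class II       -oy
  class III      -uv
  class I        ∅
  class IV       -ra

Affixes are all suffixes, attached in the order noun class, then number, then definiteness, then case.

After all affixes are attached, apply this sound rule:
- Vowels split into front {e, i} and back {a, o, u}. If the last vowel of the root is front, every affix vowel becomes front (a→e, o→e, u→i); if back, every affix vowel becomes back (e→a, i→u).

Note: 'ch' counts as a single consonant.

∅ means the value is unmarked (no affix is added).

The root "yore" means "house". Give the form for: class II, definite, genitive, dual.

Attach noun class class II -oy → yoreoy.
Attach number dual -hu → yoreoyhu.
Attach definiteness definite -ch (after vowel 'u') → yoreoyhuch.
Attach case genitive -uch → yoreoyhuchuch.
Apply vowel harmony: yoreoyhuchuch → yoreeyhichich.

yoreeyhichich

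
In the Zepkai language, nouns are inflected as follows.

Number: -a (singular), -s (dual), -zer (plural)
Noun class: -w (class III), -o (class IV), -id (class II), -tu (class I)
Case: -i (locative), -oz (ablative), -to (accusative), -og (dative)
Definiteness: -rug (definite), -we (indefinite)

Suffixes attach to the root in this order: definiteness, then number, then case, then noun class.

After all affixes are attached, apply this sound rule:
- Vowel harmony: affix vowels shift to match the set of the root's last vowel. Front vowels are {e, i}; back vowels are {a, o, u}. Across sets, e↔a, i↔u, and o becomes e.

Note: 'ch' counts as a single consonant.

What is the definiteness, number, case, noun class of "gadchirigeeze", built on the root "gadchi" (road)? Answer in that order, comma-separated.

Segment: gadchi-rug-a-oz-o.
definiteness: -rug → definite.
number: -a → singular.
case: -oz → ablative.
noun class: -o → class IV.

definite, singular, ablative, class IV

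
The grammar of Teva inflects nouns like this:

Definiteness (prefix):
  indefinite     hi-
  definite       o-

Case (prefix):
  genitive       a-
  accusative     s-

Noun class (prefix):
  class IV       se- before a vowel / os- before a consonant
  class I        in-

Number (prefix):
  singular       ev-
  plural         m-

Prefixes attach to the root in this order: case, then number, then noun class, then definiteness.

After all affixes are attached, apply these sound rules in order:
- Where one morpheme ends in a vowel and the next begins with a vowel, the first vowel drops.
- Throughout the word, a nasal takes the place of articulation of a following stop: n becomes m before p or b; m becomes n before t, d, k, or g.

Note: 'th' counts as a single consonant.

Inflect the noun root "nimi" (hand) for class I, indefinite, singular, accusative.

Attach case accusative s- → snimi.
Attach number singular ev- → evsnimi.
Attach noun class class I in- → inevsnimi.
Attach definiteness indefinite hi- → hiinevsnimi.
Apply vowel deletion: hiinevsnimi → hinevsnimi.
Nasal assimilation: no change.

hinevsnimi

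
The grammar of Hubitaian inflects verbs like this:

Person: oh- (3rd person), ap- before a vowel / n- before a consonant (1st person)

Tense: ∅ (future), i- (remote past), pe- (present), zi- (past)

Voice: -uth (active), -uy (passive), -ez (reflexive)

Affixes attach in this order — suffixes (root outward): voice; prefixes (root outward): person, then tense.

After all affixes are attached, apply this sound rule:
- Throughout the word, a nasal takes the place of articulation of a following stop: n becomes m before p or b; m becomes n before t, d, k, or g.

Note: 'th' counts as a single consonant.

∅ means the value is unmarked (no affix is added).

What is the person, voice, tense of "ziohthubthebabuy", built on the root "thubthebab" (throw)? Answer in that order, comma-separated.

3rd person, passive, past

Segment: zi-oh-thubthebab-uy.
person: oh- → 3rd person.
voice: -uy → passive.
tense: zi- → past.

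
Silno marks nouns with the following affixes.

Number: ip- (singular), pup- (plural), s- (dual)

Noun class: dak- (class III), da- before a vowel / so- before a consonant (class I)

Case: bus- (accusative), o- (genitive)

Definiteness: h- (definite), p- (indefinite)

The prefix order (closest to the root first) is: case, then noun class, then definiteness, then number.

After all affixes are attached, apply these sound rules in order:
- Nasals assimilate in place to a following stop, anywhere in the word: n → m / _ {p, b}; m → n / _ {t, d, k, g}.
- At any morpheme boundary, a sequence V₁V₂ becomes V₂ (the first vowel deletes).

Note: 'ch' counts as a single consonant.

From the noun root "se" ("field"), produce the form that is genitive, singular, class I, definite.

Attach case genitive o- → ose.
Attach noun class class I da- (before vowel 'o') → daose.
Attach definiteness definite h- → hdaose.
Attach number singular ip- → iphdaose.
Nasal assimilation: no change.
Apply vowel deletion: iphdaose → iphdose.

iphdose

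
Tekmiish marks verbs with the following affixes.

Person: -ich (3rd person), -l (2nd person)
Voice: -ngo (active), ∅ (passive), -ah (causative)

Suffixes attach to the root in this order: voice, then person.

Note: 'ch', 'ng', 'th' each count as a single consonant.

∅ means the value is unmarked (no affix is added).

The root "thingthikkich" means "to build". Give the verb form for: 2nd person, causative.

Attach voice causative -ah → thingthikkichah.
Attach person 2nd person -l → thingthikkichahl.

thingthikkichahl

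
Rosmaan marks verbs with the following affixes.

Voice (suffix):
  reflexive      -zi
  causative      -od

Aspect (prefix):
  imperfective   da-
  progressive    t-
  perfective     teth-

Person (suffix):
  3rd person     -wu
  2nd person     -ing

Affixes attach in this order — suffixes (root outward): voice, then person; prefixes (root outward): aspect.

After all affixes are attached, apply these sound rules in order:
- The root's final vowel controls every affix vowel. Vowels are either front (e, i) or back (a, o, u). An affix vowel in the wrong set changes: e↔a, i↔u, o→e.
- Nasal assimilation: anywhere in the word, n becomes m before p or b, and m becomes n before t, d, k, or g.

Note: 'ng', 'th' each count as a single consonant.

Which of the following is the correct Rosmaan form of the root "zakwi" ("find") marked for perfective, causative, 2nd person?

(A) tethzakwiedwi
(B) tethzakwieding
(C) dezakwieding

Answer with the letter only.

Attach aspect perfective teth- → tethzakwi.
Attach voice causative -od → tethzakwiod.
Attach person 2nd person -ing → tethzakwioding.
Apply vowel harmony: tethzakwioding → tethzakwieding.
Nasal assimilation: no change.
So the correct form is tethzakwieding, option (B).
(C) dezakwieding is wrong: it uses imperfective instead of perfective for aspect.
(A) tethzakwiedwi is wrong: it uses 3rd person instead of 2nd person for person.

B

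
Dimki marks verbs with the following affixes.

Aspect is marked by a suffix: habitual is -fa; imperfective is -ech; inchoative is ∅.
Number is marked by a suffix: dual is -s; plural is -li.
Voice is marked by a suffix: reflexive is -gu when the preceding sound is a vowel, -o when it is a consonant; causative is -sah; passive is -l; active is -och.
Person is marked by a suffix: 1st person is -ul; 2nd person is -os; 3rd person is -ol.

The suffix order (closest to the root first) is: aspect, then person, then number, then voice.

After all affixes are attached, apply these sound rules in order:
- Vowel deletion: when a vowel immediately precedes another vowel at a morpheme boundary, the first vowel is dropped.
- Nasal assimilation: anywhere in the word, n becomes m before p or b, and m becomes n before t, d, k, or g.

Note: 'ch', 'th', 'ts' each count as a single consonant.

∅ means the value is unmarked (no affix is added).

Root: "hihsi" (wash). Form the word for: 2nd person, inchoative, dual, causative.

aspect = inchoative: zero marking, form stays hihsi.
Attach person 2nd person -os → hihsios.
Attach number dual -s → hihsioss.
Attach voice causative -sah → hihsiosssah.
Apply vowel deletion: hihsiosssah → hihsosssah.
Nasal assimilation: no change.

hihsosssah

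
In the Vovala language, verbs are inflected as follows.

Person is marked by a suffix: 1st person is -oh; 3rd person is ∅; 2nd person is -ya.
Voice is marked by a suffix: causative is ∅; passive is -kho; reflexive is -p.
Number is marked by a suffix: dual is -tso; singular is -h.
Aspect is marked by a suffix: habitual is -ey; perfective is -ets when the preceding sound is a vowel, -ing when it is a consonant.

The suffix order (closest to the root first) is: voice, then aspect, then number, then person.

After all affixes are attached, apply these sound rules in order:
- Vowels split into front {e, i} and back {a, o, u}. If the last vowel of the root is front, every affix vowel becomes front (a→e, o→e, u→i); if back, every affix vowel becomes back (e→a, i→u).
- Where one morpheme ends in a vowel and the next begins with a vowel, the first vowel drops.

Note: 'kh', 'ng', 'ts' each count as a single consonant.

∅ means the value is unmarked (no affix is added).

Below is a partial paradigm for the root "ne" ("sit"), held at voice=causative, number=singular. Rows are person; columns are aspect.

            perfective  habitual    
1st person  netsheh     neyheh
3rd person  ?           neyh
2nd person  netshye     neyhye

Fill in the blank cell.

netsh

voice = causative: zero marking, form stays ne.
Attach aspect perfective -ets (after vowel 'e') → neets.
Attach number singular -h → neetsh.
person = 3rd person: zero marking, form stays neetsh.
Vowel harmony: no change.
Apply vowel deletion: neetsh → netsh.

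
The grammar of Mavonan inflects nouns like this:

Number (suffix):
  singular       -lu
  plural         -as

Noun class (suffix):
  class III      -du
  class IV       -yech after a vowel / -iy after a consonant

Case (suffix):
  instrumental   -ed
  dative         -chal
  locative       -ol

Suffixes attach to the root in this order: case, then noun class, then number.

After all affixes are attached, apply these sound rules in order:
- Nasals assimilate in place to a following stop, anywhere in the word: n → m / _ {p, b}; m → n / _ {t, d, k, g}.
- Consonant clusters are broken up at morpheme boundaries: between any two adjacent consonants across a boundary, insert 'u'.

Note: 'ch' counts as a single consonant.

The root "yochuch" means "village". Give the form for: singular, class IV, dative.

Attach case dative -chal → yochuchchal.
Attach noun class class IV -iy (after consonant 'l') → yochuchchaliy.
Attach number singular -lu → yochuchchaliylu.
Nasal assimilation: no change.
Apply epenthesis: yochuchchaliylu → yochuchuchaliyulu.

yochuchuchaliyulu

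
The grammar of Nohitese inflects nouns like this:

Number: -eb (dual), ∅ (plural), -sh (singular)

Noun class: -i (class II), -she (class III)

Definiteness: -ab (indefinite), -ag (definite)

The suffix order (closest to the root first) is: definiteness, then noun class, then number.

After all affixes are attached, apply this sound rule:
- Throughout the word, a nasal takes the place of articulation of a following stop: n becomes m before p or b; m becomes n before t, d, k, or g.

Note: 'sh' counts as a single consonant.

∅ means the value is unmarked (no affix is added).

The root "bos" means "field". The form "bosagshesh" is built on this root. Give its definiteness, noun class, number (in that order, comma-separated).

definite, class III, singular

Segment: bos-ag-she-sh.
definiteness: -ag → definite.
noun class: -she → class III.
number: -sh → singular.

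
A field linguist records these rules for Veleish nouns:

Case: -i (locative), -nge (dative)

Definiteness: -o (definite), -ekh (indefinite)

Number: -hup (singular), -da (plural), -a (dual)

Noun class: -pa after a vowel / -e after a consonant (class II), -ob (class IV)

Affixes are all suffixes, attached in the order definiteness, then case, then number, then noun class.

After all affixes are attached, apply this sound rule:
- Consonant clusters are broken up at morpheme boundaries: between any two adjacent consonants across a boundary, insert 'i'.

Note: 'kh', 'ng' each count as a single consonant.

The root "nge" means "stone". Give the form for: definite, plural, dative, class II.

Attach definiteness definite -o → ngeo.
Attach case dative -nge → ngeonge.
Attach number plural -da → ngeongeda.
Attach noun class class II -pa (after vowel 'a') → ngeongedapa.
Epenthesis: no change.

ngeongedapa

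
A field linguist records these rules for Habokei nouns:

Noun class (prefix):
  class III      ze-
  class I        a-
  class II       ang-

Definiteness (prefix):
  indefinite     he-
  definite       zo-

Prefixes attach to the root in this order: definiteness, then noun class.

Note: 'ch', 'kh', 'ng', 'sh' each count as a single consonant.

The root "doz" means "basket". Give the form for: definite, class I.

azodoz

Attach definiteness definite zo- → zodoz.
Attach noun class class I a- → azodoz.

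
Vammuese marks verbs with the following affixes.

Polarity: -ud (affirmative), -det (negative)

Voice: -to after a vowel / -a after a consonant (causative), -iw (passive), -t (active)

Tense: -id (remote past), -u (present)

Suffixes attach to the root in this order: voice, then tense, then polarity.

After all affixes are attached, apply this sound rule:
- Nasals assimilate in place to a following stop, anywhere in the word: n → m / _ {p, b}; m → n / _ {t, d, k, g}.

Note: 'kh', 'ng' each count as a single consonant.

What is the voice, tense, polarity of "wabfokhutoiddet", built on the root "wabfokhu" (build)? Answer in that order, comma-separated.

Segment: wabfokhu-to-id-det.
voice: -to/a → causative.
tense: -id → remote past.
polarity: -det → negative.

causative, remote past, negative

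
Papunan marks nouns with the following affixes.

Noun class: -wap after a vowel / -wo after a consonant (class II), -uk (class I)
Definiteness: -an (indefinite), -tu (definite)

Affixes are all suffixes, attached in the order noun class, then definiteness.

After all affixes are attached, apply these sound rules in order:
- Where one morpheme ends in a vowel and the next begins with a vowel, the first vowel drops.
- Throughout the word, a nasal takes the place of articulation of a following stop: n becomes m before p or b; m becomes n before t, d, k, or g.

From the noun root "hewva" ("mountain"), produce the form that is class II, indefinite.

hewvawapan

Attach noun class class II -wap (after vowel 'a') → hewvawap.
Attach definiteness indefinite -an → hewvawapan.
Vowel deletion: no change.
Nasal assimilation: no change.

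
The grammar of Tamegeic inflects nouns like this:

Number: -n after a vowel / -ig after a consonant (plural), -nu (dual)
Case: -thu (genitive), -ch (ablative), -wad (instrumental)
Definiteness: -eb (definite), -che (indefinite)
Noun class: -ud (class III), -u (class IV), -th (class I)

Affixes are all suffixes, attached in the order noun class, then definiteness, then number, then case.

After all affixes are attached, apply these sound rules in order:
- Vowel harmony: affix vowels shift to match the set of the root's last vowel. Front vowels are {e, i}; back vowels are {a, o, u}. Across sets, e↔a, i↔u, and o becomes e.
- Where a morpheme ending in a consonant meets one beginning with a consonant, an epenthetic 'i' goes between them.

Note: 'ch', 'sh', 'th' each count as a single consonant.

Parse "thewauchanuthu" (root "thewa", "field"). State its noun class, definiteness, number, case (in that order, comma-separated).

Segment: thewa-u-che-nu-thu.
noun class: -u → class IV.
definiteness: -che → indefinite.
number: -nu → dual.
case: -thu → genitive.

class IV, indefinite, dual, genitive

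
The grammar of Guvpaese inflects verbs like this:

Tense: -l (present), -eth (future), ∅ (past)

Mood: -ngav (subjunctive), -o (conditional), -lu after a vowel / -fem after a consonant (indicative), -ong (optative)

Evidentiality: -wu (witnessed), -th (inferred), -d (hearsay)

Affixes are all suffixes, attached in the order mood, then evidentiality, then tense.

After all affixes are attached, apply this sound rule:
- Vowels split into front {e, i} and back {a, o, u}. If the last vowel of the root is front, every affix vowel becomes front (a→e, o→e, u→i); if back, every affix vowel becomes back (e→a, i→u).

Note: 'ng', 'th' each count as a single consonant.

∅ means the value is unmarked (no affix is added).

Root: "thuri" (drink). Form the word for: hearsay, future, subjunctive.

thuringevdeth

Attach mood subjunctive -ngav → thuringav.
Attach evidentiality hearsay -d → thuringavd.
Attach tense future -eth → thuringavdeth.
Apply vowel harmony: thuringavdeth → thuringevdeth.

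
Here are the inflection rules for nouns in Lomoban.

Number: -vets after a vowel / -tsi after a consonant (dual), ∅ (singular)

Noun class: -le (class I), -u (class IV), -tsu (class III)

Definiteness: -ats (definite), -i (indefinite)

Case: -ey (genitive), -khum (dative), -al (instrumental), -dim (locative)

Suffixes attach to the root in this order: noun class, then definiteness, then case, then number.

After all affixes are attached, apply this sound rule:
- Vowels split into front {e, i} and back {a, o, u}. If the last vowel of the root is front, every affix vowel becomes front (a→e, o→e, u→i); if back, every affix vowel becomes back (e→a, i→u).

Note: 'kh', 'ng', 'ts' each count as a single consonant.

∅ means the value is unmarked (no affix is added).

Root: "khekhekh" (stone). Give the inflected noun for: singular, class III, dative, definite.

khekhekhtsietskhim

Attach noun class class III -tsu → khekhekhtsu.
Attach definiteness definite -ats → khekhekhtsuats.
Attach case dative -khum → khekhekhtsuatskhum.
number = singular: zero marking, form stays khekhekhtsuatskhum.
Apply vowel harmony: khekhekhtsuatskhum → khekhekhtsietskhim.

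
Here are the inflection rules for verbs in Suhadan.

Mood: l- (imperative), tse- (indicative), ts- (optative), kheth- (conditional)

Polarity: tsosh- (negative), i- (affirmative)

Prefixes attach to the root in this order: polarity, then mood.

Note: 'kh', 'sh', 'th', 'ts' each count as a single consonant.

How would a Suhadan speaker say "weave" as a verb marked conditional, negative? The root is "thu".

khethtsoshthu

Attach polarity negative tsosh- → tsoshthu.
Attach mood conditional kheth- → khethtsoshthu.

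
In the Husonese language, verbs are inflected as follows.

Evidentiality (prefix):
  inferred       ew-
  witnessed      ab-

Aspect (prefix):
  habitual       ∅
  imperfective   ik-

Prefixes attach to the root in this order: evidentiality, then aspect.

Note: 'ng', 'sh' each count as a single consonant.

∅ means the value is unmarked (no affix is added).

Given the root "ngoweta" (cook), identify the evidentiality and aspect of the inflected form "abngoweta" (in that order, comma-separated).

witnessed, habitual

Segment: ab-ngoweta.
evidentiality: ab- → witnessed.
aspect: ∅ → habitual.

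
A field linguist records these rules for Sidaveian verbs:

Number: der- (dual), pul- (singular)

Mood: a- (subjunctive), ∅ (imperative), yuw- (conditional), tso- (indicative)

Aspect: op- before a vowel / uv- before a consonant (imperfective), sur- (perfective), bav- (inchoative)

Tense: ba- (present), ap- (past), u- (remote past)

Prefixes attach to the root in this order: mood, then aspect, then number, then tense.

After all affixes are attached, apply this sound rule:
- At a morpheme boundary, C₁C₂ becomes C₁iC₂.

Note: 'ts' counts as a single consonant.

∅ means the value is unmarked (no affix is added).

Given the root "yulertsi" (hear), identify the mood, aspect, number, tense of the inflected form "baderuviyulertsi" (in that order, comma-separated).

Segment: ba-der-uv-yulertsi.
mood: ∅ → imperative.
aspect: op/uv- → imperfective.
number: der- → dual.
tense: ba- → present.

imperative, imperfective, dual, present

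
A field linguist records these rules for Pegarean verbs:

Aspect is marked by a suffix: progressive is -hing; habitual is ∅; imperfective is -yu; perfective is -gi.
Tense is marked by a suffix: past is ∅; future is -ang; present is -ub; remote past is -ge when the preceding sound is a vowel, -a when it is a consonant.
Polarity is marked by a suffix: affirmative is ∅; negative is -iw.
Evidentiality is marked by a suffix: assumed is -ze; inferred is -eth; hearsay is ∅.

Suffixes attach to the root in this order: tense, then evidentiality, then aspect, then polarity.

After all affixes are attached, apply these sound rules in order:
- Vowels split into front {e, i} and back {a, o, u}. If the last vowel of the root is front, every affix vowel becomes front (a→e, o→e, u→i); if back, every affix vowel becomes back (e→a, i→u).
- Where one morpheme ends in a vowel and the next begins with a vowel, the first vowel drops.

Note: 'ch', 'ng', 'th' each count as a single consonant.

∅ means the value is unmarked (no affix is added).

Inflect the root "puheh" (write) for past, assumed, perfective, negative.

puhehzegiw

tense = past: zero marking, form stays puheh.
Attach evidentiality assumed -ze → puhehze.
Attach aspect perfective -gi → puhehzegi.
Attach polarity negative -iw → puhehzegiiw.
Vowel harmony: no change.
Apply vowel deletion: puhehzegiiw → puhehzegiw.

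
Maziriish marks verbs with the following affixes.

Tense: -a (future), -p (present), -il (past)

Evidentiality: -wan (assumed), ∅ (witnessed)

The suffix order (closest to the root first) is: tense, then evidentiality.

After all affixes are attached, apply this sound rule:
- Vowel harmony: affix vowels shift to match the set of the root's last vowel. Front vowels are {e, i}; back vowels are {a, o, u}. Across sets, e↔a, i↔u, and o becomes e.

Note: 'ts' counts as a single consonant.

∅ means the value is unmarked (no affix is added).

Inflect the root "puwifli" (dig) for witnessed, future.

puwiflie

Attach tense future -a → puwiflia.
evidentiality = witnessed: zero marking, form stays puwiflia.
Apply vowel harmony: puwiflia → puwiflie.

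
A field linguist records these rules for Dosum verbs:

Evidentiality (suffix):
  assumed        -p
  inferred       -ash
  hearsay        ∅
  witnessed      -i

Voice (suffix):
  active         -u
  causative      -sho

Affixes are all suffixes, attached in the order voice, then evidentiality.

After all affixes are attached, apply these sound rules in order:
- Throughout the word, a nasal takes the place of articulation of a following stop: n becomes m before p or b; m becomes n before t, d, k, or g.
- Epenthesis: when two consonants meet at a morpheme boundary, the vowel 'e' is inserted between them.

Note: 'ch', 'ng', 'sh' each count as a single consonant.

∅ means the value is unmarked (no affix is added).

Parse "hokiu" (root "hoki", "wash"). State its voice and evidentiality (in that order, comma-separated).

active, hearsay

Segment: hoki-u.
voice: -u → active.
evidentiality: ∅ → hearsay.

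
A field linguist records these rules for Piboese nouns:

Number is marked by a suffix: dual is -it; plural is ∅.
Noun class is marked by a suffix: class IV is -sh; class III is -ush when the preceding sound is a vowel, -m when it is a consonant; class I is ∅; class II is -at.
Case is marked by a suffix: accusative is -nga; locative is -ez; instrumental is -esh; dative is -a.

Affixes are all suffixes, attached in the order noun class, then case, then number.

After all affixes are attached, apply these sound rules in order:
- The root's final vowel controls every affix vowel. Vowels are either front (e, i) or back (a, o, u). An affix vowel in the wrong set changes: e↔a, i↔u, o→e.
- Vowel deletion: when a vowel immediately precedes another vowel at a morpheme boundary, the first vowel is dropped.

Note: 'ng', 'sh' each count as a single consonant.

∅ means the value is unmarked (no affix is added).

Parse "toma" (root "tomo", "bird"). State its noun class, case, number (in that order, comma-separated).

Segment: tomo-a.
noun class: ∅ → class I.
case: -a → dative.
number: ∅ → plural.

class I, dative, plural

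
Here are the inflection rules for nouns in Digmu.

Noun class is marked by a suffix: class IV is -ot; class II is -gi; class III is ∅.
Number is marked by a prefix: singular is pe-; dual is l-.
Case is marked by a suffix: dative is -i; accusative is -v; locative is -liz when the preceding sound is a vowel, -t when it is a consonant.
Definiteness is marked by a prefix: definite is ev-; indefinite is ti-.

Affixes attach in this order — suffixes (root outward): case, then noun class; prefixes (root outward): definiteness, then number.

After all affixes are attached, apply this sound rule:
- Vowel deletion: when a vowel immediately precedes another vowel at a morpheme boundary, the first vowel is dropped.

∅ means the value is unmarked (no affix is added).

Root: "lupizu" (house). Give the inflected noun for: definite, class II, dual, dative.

Attach definiteness definite ev- → evlupizu.
Attach case dative -i → evlupizui.
Attach noun class class II -gi → evlupizuigi.
Attach number dual l- → levlupizuigi.
Apply vowel deletion: levlupizuigi → levlupizigi.

levlupizigi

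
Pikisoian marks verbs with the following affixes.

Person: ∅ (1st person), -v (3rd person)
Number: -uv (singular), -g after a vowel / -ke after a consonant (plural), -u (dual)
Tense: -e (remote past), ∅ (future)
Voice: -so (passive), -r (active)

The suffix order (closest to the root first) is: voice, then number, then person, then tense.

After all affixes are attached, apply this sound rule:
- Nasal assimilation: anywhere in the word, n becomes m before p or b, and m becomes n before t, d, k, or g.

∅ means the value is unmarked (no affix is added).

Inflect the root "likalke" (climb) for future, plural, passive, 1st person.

Attach voice passive -so → likalkeso.
Attach number plural -g (after vowel 'o') → likalkesog.
person = 1st person: zero marking, form stays likalkesog.
tense = future: zero marking, form stays likalkesog.
Nasal assimilation: no change.

likalkesog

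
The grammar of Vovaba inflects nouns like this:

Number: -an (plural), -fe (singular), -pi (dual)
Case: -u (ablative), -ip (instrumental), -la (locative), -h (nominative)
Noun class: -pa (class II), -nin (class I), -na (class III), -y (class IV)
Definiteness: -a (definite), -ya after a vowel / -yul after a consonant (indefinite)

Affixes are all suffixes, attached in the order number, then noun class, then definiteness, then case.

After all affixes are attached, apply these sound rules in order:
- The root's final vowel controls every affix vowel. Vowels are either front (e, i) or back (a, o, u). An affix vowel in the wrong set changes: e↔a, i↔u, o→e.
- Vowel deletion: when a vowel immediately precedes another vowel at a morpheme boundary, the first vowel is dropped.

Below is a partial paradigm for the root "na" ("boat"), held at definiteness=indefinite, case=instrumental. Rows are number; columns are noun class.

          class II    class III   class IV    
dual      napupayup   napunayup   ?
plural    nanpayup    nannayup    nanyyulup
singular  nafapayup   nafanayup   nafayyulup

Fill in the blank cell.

Attach number dual -pi → napi.
Attach noun class class IV -y → napiy.
Attach definiteness indefinite -yul (after consonant 'y') → napiyyul.
Attach case instrumental -ip → napiyyulip.
Apply vowel harmony: napiyyulip → napuyyulup.
Vowel deletion: no change.

napuyyulup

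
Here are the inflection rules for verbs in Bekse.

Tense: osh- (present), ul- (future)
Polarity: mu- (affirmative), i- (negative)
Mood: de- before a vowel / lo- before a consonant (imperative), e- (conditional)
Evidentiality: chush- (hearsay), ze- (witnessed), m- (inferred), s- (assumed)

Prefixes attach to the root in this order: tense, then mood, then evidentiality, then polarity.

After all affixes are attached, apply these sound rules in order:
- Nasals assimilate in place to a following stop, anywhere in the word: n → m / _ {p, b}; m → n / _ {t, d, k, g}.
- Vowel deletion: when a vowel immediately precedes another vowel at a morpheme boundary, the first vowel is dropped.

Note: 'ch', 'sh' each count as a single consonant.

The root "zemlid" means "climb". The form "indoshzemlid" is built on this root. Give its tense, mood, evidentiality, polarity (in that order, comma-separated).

present, imperative, inferred, negative

Segment: i-m-de-osh-zemlid.
tense: osh- → present.
mood: de/lo- → imperative.
evidentiality: m- → inferred.
polarity: i- → negative.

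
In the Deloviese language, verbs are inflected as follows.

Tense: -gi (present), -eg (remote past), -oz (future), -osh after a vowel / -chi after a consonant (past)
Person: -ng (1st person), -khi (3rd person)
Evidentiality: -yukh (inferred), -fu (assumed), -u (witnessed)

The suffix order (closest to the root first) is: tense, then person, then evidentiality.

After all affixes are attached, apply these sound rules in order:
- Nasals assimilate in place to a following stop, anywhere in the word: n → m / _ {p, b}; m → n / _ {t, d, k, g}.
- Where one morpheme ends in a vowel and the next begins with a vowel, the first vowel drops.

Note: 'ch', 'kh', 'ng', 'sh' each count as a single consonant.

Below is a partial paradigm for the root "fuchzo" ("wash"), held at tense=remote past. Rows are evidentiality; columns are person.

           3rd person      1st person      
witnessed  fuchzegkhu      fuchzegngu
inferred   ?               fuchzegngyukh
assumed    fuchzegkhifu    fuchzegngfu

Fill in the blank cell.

fuchzegkhiyukh

Attach tense remote past -eg → fuchzoeg.
Attach person 3rd person -khi → fuchzoegkhi.
Attach evidentiality inferred -yukh → fuchzoegkhiyukh.
Nasal assimilation: no change.
Apply vowel deletion: fuchzoegkhiyukh → fuchzegkhiyukh.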